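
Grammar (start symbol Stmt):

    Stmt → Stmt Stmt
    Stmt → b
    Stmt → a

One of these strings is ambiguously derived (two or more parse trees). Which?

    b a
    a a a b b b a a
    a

b a: 1 tree
a a a b b b a a: 429 trees
a: 1 tree

a a a b b b a a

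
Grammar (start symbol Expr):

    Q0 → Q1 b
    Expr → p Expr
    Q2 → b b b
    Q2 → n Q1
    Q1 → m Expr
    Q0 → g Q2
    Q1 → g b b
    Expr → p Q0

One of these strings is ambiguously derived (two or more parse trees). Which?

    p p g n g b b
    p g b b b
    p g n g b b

p p g n g b b: 1 tree
p g b b b: 2 trees
p g n g b b: 1 tree

p g b b b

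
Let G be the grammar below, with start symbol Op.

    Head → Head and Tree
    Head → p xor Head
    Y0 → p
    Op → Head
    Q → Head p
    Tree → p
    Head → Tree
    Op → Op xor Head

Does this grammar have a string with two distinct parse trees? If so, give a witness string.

Witness: p xor p

Derivation 1: Op ⇒ Head ⇒ p xor Head ⇒ p xor Tree ⇒ p xor p
Derivation 2: Op ⇒ Op xor Head ⇒ Head xor Head ⇒ Tree xor Head ⇒ p xor Head ⇒ p xor Tree ⇒ p xor p

Two distinct leftmost derivations for the same string.

Ambiguous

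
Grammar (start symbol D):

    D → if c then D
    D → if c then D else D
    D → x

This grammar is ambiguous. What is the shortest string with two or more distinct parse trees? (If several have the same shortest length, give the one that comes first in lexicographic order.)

if c then if c then x else x

length 1: no string has ≥2 trees
length 4: no string has ≥2 trees
length 6: no string has ≥2 trees
length 7: no string has ≥2 trees
length 9: if c then if c then x else x has 2 parse trees

Two derivations of if c then if c then x else x:
  D ⇒ if c then D ⇒ if c then if c then D else D ⇒ if c then if c then x else D ⇒ if c then if c then x else x
  D ⇒ if c then D else D ⇒ if c then if c then D else D ⇒ if c then if c then x else D ⇒ if c then if c then x else x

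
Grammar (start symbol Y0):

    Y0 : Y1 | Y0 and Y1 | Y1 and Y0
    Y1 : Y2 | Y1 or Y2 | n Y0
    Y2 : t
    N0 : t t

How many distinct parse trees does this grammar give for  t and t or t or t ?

Parse trees for t and t or t or t:
  [Y0 [Y0 [Y1 [Y2 t]]] and [Y1 [Y1 [Y1 [Y2 t]] or [Y2 t]] or [Y2 t]]]
  [Y0 [Y1 [Y2 t]] and [Y0 [Y1 [Y1 [Y1 [Y2 t]] or [Y2 t]] or [Y2 t]]]]

2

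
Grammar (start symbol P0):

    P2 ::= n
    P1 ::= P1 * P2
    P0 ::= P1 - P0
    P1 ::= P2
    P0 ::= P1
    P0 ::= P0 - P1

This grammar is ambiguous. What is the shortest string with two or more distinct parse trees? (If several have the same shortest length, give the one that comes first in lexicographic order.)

length 1: no string has ≥2 trees
length 3: n - n has 2 parse trees

Two derivations of n - n:
  P0 ⇒ P1 - P0 ⇒ P2 - P0 ⇒ n - P0 ⇒ n - P1 ⇒ n - P2 ⇒ n - n
  P0 ⇒ P0 - P1 ⇒ P1 - P1 ⇒ P2 - P1 ⇒ n - P1 ⇒ n - P2 ⇒ n - n

n - n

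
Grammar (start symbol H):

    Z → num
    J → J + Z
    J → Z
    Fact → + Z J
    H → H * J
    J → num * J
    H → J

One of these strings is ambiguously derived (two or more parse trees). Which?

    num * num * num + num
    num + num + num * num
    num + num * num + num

num * num * num + num: 7 trees
num + num + num * num: 1 tree
num + num * num + num: 1 tree

num * num * num + num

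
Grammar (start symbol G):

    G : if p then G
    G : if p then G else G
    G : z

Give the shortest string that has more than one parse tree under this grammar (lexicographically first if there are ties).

length 1: no string has ≥2 trees
length 4: no string has ≥2 trees
length 6: no string has ≥2 trees
length 7: no string has ≥2 trees
length 9: if p then if p then z else z has 2 parse trees

Two derivations of if p then if p then z else z:
  G ⇒ if p then G ⇒ if p then if p then G else G ⇒ if p then if p then z else G ⇒ if p then if p then z else z
  G ⇒ if p then G else G ⇒ if p then if p then G else G ⇒ if p then if p then z else G ⇒ if p then if p then z else z

if p then if p then z else z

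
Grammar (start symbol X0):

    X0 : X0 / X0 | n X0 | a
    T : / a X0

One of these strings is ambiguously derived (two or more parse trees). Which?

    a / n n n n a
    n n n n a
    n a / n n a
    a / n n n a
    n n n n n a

n a / n n a

a / n n n n a: 1 tree
n n n n a: 1 tree
n a / n n a: 2 trees
a / n n n a: 1 tree
n n n n n a: 1 tree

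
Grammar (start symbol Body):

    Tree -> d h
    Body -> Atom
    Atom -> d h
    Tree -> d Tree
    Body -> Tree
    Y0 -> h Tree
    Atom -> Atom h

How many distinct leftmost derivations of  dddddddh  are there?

1

Parse trees for dddddddh:
  [Body [Tree d [Tree d [Tree d [Tree d [Tree d [Tree d [Tree d h]]]]]]]]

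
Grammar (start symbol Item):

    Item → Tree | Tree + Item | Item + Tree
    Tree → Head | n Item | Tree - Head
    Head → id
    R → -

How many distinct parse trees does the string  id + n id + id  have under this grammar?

Parse trees for id + n id + id:
  [Item [Tree [Head id]] + [Item [Tree n [Item [Tree [Head id]] + [Item [Tree [Head id]]]]]]]
  [Item [Tree [Head id]] + [Item [Tree n [Item [Item [Tree [Head id]]] + [Tree [Head id]]]]]]
  [Item [Tree [Head id]] + [Item [Tree n [Item [Tree [Head id]]]] + [Item [Tree [Head id]]]]]
  [Item [Tree [Head id]] + [Item [Item [Tree n [Item [Tree [Head id]]]]] + [Tree [Head id]]]]
  [Item [Item [Tree [Head id]]] + [Tree n [Item [Tree [Head id]] + [Item [Tree [Head id]]]]]]
  [Item [Item [Tree [Head id]]] + [Tree n [Item [Item [Tree [Head id]]] + [Tree [Head id]]]]]
  [Item [Item [Tree [Head id]] + [Item [Tree n [Item [Tree [Head id]]]]]] + [Tree [Head id]]]
  [Item [Item [Item [Tree [Head id]]] + [Tree n [Item [Tree [Head id]]]]] + [Tree [Head id]]]

8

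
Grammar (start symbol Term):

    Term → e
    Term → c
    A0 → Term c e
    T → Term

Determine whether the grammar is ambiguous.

Unambiguous

Only Term is reachable from Term; ignoring the rest: Each reachable nonterminal has at most one production per leading terminal, and all productions are right-linear; the derivation is determined token-by-token.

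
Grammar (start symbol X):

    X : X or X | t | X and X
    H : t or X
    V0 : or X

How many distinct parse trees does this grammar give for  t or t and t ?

2

Parse trees for t or t and t:
  [X [X t] or [X [X t] and [X t]]]
  [X [X [X t] or [X t]] and [X t]]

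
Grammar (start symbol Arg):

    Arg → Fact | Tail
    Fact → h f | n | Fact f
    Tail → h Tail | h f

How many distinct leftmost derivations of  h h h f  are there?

1

Parse trees for h h h f:
  [Arg [Tail h [Tail h [Tail h f]]]]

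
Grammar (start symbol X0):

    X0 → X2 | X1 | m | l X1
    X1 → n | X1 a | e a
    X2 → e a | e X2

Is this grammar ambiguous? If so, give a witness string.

Ambiguous

Witness: e a

Derivation 1: X0 ⇒ X2 ⇒ e a
Derivation 2: X0 ⇒ X1 ⇒ e a

Two distinct leftmost derivations for the same string.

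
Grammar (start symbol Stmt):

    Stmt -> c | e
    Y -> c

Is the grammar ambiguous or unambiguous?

(Y is unreachable from Stmt, so its rules don't affect L(Stmt).) The reachable rules are right-linear with at most one rule per (nonterminal, next-terminal) pair. Each input token forces the next rule, so parsing is deterministic.

Unambiguous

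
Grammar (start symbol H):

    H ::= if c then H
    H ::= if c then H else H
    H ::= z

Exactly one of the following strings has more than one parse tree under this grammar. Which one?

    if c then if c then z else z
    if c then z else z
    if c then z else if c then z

if c then if c then z else z

if c then if c then z else z: 2 trees
if c then z else z: 1 tree
if c then z else if c then z: 1 tree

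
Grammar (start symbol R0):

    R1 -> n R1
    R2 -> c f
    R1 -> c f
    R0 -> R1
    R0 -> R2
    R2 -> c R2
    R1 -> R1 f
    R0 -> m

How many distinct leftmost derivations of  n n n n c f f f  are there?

Parse trees for n n n n c f f f (showing first 6 of 15):
  [R0 [R1 n [R1 n [R1 n [R1 n [R1 [R1 [R1 c f] f] f]]]]]]
  [R0 [R1 n [R1 n [R1 n [R1 [R1 n [R1 [R1 c f] f]] f]]]]]
  [R0 [R1 n [R1 n [R1 n [R1 [R1 [R1 n [R1 c f]] f] f]]]]]
  [R0 [R1 n [R1 n [R1 [R1 n [R1 n [R1 [R1 c f] f]]] f]]]]
  [R0 [R1 n [R1 n [R1 [R1 n [R1 [R1 n [R1 c f]] f]] f]]]]
  [R0 [R1 n [R1 n [R1 [R1 [R1 n [R1 n [R1 c f]]] f] f]]]]

15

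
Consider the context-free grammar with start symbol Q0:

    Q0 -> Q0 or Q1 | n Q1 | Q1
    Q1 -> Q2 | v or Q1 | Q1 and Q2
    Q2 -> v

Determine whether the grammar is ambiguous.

Witness: v or v

Derivation 1: Q0 ⇒ Q0 or Q1 ⇒ Q1 or Q1 ⇒ Q2 or Q1 ⇒ v or Q1 ⇒ v or Q2 ⇒ v or v
Derivation 2: Q0 ⇒ Q1 ⇒ v or Q1 ⇒ v or Q2 ⇒ v or v

Two distinct leftmost derivations for the same string.

Ambiguous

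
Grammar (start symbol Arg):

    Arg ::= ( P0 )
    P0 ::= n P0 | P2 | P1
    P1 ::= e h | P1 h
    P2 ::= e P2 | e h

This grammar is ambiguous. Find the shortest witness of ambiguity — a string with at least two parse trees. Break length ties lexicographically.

( e h )

length 4: ( e h ) has 2 parse trees

Two derivations of ( e h ):
  Arg ⇒ ( P0 ) ⇒ ( P2 ) ⇒ ( e h )
  Arg ⇒ ( P0 ) ⇒ ( P1 ) ⇒ ( e h )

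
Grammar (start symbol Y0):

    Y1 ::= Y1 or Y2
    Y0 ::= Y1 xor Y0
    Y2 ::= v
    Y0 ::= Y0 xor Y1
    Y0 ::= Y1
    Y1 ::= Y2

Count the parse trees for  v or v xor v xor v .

4

Parse trees for v or v xor v xor v:
  [Y0 [Y1 [Y1 [Y2 v]] or [Y2 v]] xor [Y0 [Y1 [Y2 v]] xor [Y0 [Y1 [Y2 v]]]]]
  [Y0 [Y1 [Y1 [Y2 v]] or [Y2 v]] xor [Y0 [Y0 [Y1 [Y2 v]]] xor [Y1 [Y2 v]]]]
  [Y0 [Y0 [Y1 [Y1 [Y2 v]] or [Y2 v]] xor [Y0 [Y1 [Y2 v]]]] xor [Y1 [Y2 v]]]
  [Y0 [Y0 [Y0 [Y1 [Y1 [Y2 v]] or [Y2 v]]] xor [Y1 [Y2 v]]] xor [Y1 [Y2 v]]]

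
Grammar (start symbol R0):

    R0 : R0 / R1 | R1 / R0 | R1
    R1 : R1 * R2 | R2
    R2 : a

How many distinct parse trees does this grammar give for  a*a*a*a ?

1

Parse trees for a*a*a*a:
  [R0 [R1 [R1 [R1 [R1 [R2 a]] * [R2 a]] * [R2 a]] * [R2 a]]]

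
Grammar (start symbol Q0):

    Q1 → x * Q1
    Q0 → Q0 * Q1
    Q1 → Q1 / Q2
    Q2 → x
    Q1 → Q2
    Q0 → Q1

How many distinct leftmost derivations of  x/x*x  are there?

1

Parse trees for x/x*x:
  [Q0 [Q0 [Q1 [Q1 [Q2 x]] / [Q2 x]]] * [Q1 [Q2 x]]]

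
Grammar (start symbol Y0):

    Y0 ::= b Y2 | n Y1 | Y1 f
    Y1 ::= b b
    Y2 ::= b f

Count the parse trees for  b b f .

2

Parse trees for b b f:
  [Y0 b [Y2 b f]]
  [Y0 [Y1 b b] f]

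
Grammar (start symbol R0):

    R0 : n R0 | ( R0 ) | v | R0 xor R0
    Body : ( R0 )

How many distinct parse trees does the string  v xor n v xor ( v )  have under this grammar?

Parse trees for v xor n v xor ( v ):
  [R0 [R0 v] xor [R0 n [R0 [R0 v] xor [R0 ( [R0 v] )]]]]
  [R0 [R0 v] xor [R0 [R0 n [R0 v]] xor [R0 ( [R0 v] )]]]
  [R0 [R0 [R0 v] xor [R0 n [R0 v]]] xor [R0 ( [R0 v] )]]

3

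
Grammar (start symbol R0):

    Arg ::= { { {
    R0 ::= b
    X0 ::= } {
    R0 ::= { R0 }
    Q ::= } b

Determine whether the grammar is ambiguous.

Unambiguous

Only R0 is reachable from R0; ignoring the rest: L(R0) is { openⁿ atom closeⁿ : n ≥ 0 }. The bracket depth fixes n, and the derivation is forced at every step.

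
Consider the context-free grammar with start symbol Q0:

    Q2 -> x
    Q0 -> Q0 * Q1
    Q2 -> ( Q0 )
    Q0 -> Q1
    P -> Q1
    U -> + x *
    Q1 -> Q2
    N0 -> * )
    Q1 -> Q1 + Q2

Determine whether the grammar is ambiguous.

Only Q0, Q1, Q2 are reachable from Q0; ignoring the rest: The grammar is stratified — Q0 handles '*' (left-recursive), Q1 handles '+', Q2 atoms. Each operator has a fixed associativity and precedence level, so every string has one parse.

Unambiguous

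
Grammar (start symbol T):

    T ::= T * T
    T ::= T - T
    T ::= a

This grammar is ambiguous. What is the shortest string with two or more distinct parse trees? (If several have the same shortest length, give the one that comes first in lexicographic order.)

a * a * a

length 1: no string has ≥2 trees
length 3: no string has ≥2 trees
length 5: a * a * a has 2 parse trees

Two derivations of a * a * a:
  T ⇒ T * T ⇒ T * T * T ⇒ a * T * T ⇒ a * a * T ⇒ a * a * a
  T ⇒ T * T ⇒ a * T ⇒ a * T * T ⇒ a * a * T ⇒ a * a * a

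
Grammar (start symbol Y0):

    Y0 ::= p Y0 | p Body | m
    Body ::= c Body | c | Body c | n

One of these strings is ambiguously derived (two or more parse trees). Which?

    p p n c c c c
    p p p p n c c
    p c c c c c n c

p c c c c c n c

p p n c c c c: 1 tree
p p p p n c c: 1 tree
p c c c c c n c: 6 trees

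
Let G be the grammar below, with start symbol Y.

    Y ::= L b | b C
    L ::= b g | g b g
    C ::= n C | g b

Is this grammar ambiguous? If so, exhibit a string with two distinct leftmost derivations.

Witness: b g b

Derivation 1: Y ⇒ L b ⇒ b g b
Derivation 2: Y ⇒ b C ⇒ b g b

Two distinct leftmost derivations for the same string.

Ambiguous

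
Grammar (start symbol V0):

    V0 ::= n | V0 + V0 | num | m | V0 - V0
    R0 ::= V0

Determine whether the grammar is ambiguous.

Witness: m + m + m

Derivation 1: V0 ⇒ V0 + V0 ⇒ V0 + V0 + V0 ⇒ m + V0 + V0 ⇒ m + m + V0 ⇒ m + m + m
Derivation 2: V0 ⇒ V0 + V0 ⇒ m + V0 ⇒ m + V0 + V0 ⇒ m + m + V0 ⇒ m + m + m

Two distinct leftmost derivations for the same string.

Ambiguous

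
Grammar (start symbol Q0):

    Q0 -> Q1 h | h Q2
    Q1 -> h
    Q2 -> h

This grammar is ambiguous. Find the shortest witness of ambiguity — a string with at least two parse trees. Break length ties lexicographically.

h h

length 2: h h has 2 parse trees

Two derivations of h h:
  Q0 ⇒ Q1 h ⇒ h h
  Q0 ⇒ h Q2 ⇒ h h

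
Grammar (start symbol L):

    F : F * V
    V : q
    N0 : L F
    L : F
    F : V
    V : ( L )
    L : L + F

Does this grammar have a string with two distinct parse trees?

Only L, F, V are reachable from L; ignoring the rest: This is a standard precedence ladder (L over F over V), with each level left-recursive on its own operator ('+' at L, '*' at F). That structure is LR(1), hence unambiguous.

Unambiguous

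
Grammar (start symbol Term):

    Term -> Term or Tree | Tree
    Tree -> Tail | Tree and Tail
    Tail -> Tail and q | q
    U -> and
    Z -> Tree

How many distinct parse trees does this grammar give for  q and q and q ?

Parse trees for q and q and q:
  [Term [Tree [Tail [Tail [Tail q] and q] and q]]]
  [Term [Tree [Tree [Tail q]] and [Tail [Tail q] and q]]]
  [Term [Tree [Tree [Tail [Tail q] and q]] and [Tail q]]]
  [Term [Tree [Tree [Tree [Tail q]] and [Tail q]] and [Tail q]]]

4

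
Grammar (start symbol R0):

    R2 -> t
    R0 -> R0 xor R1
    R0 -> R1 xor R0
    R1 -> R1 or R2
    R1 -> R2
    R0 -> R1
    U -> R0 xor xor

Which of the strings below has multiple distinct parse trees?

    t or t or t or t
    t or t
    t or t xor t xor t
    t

t or t xor t xor t

t or t or t or t: 1 tree
t or t: 1 tree
t or t xor t xor t: 4 trees
t: 1 tree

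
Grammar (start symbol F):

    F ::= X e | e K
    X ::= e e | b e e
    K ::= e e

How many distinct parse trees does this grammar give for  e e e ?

Parse trees for e e e:
  [F [X e e] e]
  [F e [K e e]]

2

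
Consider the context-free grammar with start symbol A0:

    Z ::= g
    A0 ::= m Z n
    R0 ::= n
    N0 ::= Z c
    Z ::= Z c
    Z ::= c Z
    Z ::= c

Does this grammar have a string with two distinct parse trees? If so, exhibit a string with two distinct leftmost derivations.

Ambiguous

Witness: m c c n

Derivation 1: A0 ⇒ m Z n ⇒ m Z c n ⇒ m c c n
Derivation 2: A0 ⇒ m Z n ⇒ m c Z n ⇒ m c c n

Two distinct leftmost derivations for the same string.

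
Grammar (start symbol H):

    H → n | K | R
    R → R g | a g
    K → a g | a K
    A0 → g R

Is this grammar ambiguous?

Witness: a g

Derivation 1: H ⇒ K ⇒ a g
Derivation 2: H ⇒ R ⇒ a g

Two distinct leftmost derivations for the same string.

Ambiguous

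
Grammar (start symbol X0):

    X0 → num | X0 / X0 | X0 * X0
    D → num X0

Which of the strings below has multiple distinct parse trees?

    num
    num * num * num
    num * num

num * num * num

num: 1 tree
num * num * num: 2 trees
num * num: 1 tree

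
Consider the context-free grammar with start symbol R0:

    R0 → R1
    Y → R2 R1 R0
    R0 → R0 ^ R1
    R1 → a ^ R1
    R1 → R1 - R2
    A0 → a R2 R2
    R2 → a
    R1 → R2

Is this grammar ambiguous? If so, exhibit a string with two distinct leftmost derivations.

Ambiguous

Witness: a ^ a

Derivation 1: R0 ⇒ R1 ⇒ a ^ R1 ⇒ a ^ R2 ⇒ a ^ a
Derivation 2: R0 ⇒ R0 ^ R1 ⇒ R1 ^ R1 ⇒ R2 ^ R1 ⇒ a ^ R1 ⇒ a ^ R2 ⇒ a ^ a

Two distinct leftmost derivations for the same string.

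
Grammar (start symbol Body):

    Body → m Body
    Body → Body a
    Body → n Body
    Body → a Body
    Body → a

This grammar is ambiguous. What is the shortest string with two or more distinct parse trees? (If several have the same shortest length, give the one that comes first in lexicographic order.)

length 1: no string has ≥2 trees
length 2: a a has 2 parse trees

Two derivations of a a:
  Body ⇒ Body a ⇒ a a
  Body ⇒ a Body ⇒ a a

a a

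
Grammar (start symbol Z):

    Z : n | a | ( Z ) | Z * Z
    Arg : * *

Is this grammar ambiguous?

Witness: a * a * a

Derivation 1: Z ⇒ Z * Z ⇒ a * Z ⇒ a * Z * Z ⇒ a * a * Z ⇒ a * a * a
Derivation 2: Z ⇒ Z * Z ⇒ Z * Z * Z ⇒ a * Z * Z ⇒ a * a * Z ⇒ a * a * a

Two distinct leftmost derivations for the same string.

Ambiguous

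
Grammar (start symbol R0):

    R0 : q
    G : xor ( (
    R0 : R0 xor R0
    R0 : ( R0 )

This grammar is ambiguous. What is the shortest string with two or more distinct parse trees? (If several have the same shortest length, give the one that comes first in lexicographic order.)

q xor q xor q

length 1: no string has ≥2 trees
length 3: no string has ≥2 trees
length 5: q xor q xor q has 2 parse trees

Two derivations of q xor q xor q:
  R0 ⇒ R0 xor R0 ⇒ q xor R0 ⇒ q xor R0 xor R0 ⇒ q xor q xor R0 ⇒ q xor q xor q
  R0 ⇒ R0 xor R0 ⇒ R0 xor R0 xor R0 ⇒ q xor R0 xor R0 ⇒ q xor q xor R0 ⇒ q xor q xor q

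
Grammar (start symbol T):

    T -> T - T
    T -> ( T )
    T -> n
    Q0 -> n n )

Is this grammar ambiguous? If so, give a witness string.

Ambiguous

Witness: n - n - n

Derivation 1: T ⇒ T - T ⇒ T - T - T ⇒ n - T - T ⇒ n - n - T ⇒ n - n - n
Derivation 2: T ⇒ T - T ⇒ n - T ⇒ n - T - T ⇒ n - n - T ⇒ n - n - n

Two distinct leftmost derivations for the same string.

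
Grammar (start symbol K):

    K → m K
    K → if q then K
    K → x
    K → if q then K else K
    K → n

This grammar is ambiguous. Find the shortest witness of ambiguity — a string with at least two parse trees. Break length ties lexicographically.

length 1: no string has ≥2 trees
length 2: no string has ≥2 trees
length 3: no string has ≥2 trees
length 4: no string has ≥2 trees
length 5: no string has ≥2 trees
length 6: no string has ≥2 trees
length 7: no string has ≥2 trees
length 8: no string has ≥2 trees
length 9: if q then if q then n else n has 2 parse trees

Two derivations of if q then if q then n else n:
  K ⇒ if q then K ⇒ if q then if q then K else K ⇒ if q then if q then n else K ⇒ if q then if q then n else n
  K ⇒ if q then K else K ⇒ if q then if q then K else K ⇒ if q then if q then n else K ⇒ if q then if q then n else n

if q then if q then n else n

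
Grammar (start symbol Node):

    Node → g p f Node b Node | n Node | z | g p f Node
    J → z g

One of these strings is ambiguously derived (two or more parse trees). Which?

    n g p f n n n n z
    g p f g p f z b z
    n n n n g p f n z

g p f g p f z b z

n g p f n n n n z: 1 tree
g p f g p f z b z: 2 trees
n n n n g p f n z: 1 tree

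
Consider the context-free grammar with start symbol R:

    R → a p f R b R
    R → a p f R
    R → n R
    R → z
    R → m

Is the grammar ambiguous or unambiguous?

Ambiguous

Witness: a p f a p f m b m

Derivation 1: R ⇒ a p f R b R ⇒ a p f a p f R b R ⇒ a p f a p f m b R ⇒ a p f a p f m b m
Derivation 2: R ⇒ a p f R ⇒ a p f a p f R b R ⇒ a p f a p f m b R ⇒ a p f a p f m b m

Two distinct leftmost derivations for the same string.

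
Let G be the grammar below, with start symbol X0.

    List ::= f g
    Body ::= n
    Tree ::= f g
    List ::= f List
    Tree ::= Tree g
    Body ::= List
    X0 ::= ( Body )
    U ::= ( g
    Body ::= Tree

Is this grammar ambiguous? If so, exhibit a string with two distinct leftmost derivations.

Ambiguous

Witness: ( f g )

Derivation 1: X0 ⇒ ( Body ) ⇒ ( List ) ⇒ ( f g )
Derivation 2: X0 ⇒ ( Body ) ⇒ ( Tree ) ⇒ ( f g )

Two distinct leftmost derivations for the same string.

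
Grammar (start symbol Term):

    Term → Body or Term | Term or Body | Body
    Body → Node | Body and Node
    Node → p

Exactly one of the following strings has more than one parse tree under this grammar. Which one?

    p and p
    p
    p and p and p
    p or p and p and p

p or p and p and p

p and p: 1 tree
p: 1 tree
p and p and p: 1 tree
p or p and p and p: 2 trees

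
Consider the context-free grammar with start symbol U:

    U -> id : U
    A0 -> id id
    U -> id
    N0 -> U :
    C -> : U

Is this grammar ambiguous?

Only U is reachable from U; ignoring the rest: The reachable grammar is A → atom sep A | atom. Each atom is followed by either the separator (recurse) or end-of-string (stop) — no choice point.

Unambiguous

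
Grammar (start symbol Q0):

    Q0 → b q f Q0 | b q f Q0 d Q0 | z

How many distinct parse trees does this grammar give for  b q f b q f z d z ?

Parse trees for b q f b q f z d z:
  [Q0 b q f [Q0 b q f [Q0 z] d [Q0 z]]]
  [Q0 b q f [Q0 b q f [Q0 z]] d [Q0 z]]

2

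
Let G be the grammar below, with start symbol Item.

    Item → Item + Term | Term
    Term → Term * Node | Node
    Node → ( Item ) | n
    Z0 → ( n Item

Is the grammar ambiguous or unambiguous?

(Z0 is unreachable from Item, so its rules don't affect L(Item).) This is a standard precedence ladder (Item over Term over Node), with each level left-recursive on its own operator ('+' at Item, '*' at Term). That structure is LR(1), hence unambiguous.

Unambiguous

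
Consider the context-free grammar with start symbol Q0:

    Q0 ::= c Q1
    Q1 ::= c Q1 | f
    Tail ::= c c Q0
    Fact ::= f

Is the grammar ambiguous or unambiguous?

Unambiguous

(Tail, Fact are unreachable from Q0, so their rules don't affect L(Q0).) Each reachable nonterminal has at most one production per leading terminal, and all productions are right-linear; the derivation is determined token-by-token.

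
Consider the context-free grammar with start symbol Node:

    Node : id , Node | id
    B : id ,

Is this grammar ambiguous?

(B is unreachable from Node, so its rules don't affect L(Node).) Right-recursive list with a separator: after each atom, whether the separator follows determines the rule. One parse per string.

Unambiguous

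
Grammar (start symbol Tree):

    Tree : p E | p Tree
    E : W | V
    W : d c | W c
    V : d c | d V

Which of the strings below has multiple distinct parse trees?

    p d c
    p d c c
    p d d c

p d c

p d c: 2 trees
p d c c: 1 tree
p d d c: 1 tree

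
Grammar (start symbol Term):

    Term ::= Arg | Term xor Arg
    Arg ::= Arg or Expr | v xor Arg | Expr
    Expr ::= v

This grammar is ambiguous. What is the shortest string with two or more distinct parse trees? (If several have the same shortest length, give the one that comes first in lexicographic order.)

v xor v

length 1: no string has ≥2 trees
length 3: v xor v has 2 parse trees

Two derivations of v xor v:
  Term ⇒ Arg ⇒ v xor Arg ⇒ v xor Expr ⇒ v xor v
  Term ⇒ Term xor Arg ⇒ Arg xor Arg ⇒ Expr xor Arg ⇒ v xor Arg ⇒ v xor Expr ⇒ v xor v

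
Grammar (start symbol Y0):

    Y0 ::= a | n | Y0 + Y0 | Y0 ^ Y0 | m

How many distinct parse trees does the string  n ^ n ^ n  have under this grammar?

Parse trees for n ^ n ^ n:
  [Y0 [Y0 n] ^ [Y0 [Y0 n] ^ [Y0 n]]]
  [Y0 [Y0 [Y0 n] ^ [Y0 n]] ^ [Y0 n]]

2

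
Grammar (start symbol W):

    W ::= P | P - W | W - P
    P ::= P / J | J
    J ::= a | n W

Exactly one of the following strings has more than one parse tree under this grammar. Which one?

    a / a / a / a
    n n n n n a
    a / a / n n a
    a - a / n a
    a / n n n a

a - a / n a

a / a / a / a: 1 tree
n n n n n a: 1 tree
a / a / n n a: 1 tree
a - a / n a: 2 trees
a / n n n a: 1 tree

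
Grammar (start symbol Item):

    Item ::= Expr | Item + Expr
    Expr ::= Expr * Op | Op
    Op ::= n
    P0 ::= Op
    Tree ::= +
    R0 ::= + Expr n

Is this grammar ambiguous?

Unambiguous

(P0, Tree, R0 are unreachable from Item, so their rules don't affect L(Item).) The grammar is stratified — Item handles '+' (left-recursive), Expr handles '*', Op atoms. Each operator has a fixed associativity and precedence level, so every string has one parse.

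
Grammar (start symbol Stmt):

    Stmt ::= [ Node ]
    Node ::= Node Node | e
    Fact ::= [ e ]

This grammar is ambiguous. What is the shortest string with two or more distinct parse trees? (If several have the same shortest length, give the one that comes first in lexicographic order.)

length 3: no string has ≥2 trees
length 4: no string has ≥2 trees
length 5: [ e e e ] has 2 parse trees

Two derivations of [ e e e ]:
  Stmt ⇒ [ Node ] ⇒ [ Node Node ] ⇒ [ Node Node Node ] ⇒ [ e Node Node ] ⇒ [ e e Node ] ⇒ [ e e e ]
  Stmt ⇒ [ Node ] ⇒ [ Node Node ] ⇒ [ e Node ] ⇒ [ e Node Node ] ⇒ [ e e Node ] ⇒ [ e e e ]

[ e e e ]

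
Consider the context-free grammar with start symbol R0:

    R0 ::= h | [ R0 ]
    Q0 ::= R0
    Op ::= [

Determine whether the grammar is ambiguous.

Only R0 is reachable from R0; ignoring the rest: Each string is a nest of matched brackets around a single atom. An opening bracket forces the recursive rule; an atom forces the base rule.

Unambiguous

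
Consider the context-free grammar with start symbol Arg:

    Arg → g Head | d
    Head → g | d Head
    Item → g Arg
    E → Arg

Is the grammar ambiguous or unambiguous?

Unambiguous

Only Arg, Head are reachable from Arg; ignoring the rest: Restricted to the reachable nonterminals, every rule has the form A → t or A → t B, and no two rules for the same A share a first terminal. The grammar encodes a DFA — one run per string.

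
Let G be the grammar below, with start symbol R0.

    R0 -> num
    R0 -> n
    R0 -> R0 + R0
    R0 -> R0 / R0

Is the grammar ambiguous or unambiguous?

Ambiguous

Witness: n + n + n

Derivation 1: R0 ⇒ R0 + R0 ⇒ n + R0 ⇒ n + R0 + R0 ⇒ n + n + R0 ⇒ n + n + n
Derivation 2: R0 ⇒ R0 + R0 ⇒ R0 + R0 + R0 ⇒ n + R0 + R0 ⇒ n + n + R0 ⇒ n + n + n

Two distinct leftmost derivations for the same string.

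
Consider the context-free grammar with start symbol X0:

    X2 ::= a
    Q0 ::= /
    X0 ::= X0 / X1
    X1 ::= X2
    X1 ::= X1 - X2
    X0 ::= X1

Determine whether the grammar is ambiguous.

Only X0, X1, X2 are reachable from X0; ignoring the rest: This is a standard precedence ladder (X0 over X1 over X2), with each level left-recursive on its own operator ('/' at X0, '-' at X1). That structure is LR(1), hence unambiguous.

Unambiguous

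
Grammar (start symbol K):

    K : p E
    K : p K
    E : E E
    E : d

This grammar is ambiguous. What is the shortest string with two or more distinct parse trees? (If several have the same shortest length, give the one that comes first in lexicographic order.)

length 2: no string has ≥2 trees
length 3: no string has ≥2 trees
length 4: p d d d has 2 parse trees

Two derivations of p d d d:
  K ⇒ p E ⇒ p E E ⇒ p E E E ⇒ p d E E ⇒ p d d E ⇒ p d d d
  K ⇒ p E ⇒ p E E ⇒ p d E ⇒ p d E E ⇒ p d d E ⇒ p d d d

p d d d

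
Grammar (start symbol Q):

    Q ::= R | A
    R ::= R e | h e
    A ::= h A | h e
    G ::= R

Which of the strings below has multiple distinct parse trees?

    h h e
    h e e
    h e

h h e: 1 tree
h e e: 1 tree
h e: 2 trees

h e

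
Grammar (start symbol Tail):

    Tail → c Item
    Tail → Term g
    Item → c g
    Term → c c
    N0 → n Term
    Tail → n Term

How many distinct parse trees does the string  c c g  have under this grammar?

2

Parse trees for c c g:
  [Tail c [Item c g]]
  [Tail [Term c c] g]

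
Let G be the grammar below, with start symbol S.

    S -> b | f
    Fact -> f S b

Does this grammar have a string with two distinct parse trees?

Unambiguous

Only S is reachable from S; ignoring the rest: Each reachable nonterminal has at most one production per leading terminal, and all productions are right-linear; the derivation is determined token-by-token.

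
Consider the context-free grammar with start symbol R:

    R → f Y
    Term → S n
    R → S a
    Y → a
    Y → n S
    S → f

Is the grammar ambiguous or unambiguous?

Ambiguous

Witness: f a

Derivation 1: R ⇒ f Y ⇒ f a
Derivation 2: R ⇒ S a ⇒ f a

Two distinct leftmost derivations for the same string.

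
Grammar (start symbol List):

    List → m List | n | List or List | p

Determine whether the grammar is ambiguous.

Ambiguous

Witness: m n or n

Derivation 1: List ⇒ m List ⇒ m List or List ⇒ m n or List ⇒ m n or n
Derivation 2: List ⇒ List or List ⇒ m List or List ⇒ m n or List ⇒ m n or n

Two distinct leftmost derivations for the same string.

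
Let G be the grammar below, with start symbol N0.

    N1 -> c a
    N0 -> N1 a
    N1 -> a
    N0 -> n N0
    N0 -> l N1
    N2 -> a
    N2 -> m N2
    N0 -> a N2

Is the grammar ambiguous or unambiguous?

Witness: a a

Derivation 1: N0 ⇒ N1 a ⇒ a a
Derivation 2: N0 ⇒ a N2 ⇒ a a

Two distinct leftmost derivations for the same string.

Ambiguous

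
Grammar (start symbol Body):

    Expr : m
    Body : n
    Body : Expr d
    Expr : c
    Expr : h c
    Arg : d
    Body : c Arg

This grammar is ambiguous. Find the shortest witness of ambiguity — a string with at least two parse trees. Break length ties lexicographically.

c d

length 1: no string has ≥2 trees
length 2: c d has 2 parse trees

Two derivations of c d:
  Body ⇒ Expr d ⇒ c d
  Body ⇒ c Arg ⇒ c d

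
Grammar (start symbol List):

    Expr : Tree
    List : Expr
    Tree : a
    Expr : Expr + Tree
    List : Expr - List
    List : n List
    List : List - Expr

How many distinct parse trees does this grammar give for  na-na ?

1

Parse trees for na-na:
  [List n [List [Expr [Tree a]] - [List n [List [Expr [Tree a]]]]]]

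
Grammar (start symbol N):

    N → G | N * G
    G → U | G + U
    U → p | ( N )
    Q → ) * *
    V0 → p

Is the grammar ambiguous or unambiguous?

Unambiguous

(Q, V0 are unreachable from N, so their rules don't affect L(N).) The grammar is stratified — N handles '*' (left-recursive), G handles '+', U atoms. Each operator has a fixed associativity and precedence level, so every string has one parse.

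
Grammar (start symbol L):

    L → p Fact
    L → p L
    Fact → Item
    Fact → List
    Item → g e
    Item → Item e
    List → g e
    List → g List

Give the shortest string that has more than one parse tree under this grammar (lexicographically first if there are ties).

length 3: p g e has 2 parse trees

Two derivations of p g e:
  L ⇒ p Fact ⇒ p Item ⇒ p g e
  L ⇒ p Fact ⇒ p List ⇒ p g e

p g e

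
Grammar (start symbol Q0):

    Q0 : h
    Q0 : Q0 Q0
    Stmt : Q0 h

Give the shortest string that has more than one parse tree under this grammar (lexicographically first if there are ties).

h h h

length 1: no string has ≥2 trees
length 2: no string has ≥2 trees
length 3: h h h has 2 parse trees

Two derivations of h h h:
  Q0 ⇒ Q0 Q0 ⇒ h Q0 ⇒ h Q0 Q0 ⇒ h h Q0 ⇒ h h h
  Q0 ⇒ Q0 Q0 ⇒ Q0 Q0 Q0 ⇒ h Q0 Q0 ⇒ h h Q0 ⇒ h h h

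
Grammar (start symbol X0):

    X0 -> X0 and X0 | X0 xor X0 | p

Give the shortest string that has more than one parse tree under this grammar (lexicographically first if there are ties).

p and p and p

length 1: no string has ≥2 trees
length 3: no string has ≥2 trees
length 5: p and p and p has 2 parse trees

Two derivations of p and p and p:
  X0 ⇒ X0 and X0 ⇒ X0 and X0 and X0 ⇒ p and X0 and X0 ⇒ p and p and X0 ⇒ p and p and p
  X0 ⇒ X0 and X0 ⇒ p and X0 ⇒ p and X0 and X0 ⇒ p and p and X0 ⇒ p and p and p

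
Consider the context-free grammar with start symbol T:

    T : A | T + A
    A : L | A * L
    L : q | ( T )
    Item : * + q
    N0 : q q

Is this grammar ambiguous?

Unambiguous

(Item, N0 are unreachable from T, so their rules don't affect L(T).) The grammar is stratified — T handles '+' (left-recursive), A handles '*', L atoms. Each operator has a fixed associativity and precedence level, so every string has one parse.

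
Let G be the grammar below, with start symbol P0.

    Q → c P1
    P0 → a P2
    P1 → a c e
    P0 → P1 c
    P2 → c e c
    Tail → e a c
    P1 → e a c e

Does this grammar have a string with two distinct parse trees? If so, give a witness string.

Witness: a c e c

Derivation 1: P0 ⇒ a P2 ⇒ a c e c
Derivation 2: P0 ⇒ P1 c ⇒ a c e c

Two distinct leftmost derivations for the same string.

Ambiguous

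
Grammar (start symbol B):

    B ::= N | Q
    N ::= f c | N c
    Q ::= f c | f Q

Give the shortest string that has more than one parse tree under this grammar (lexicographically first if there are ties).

f c

length 2: f c has 2 parse trees

Two derivations of f c:
  B ⇒ N ⇒ f c
  B ⇒ Q ⇒ f c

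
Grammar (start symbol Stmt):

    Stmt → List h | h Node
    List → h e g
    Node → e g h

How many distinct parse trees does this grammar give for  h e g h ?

2

Parse trees for h e g h:
  [Stmt [List h e g] h]
  [Stmt h [Node e g h]]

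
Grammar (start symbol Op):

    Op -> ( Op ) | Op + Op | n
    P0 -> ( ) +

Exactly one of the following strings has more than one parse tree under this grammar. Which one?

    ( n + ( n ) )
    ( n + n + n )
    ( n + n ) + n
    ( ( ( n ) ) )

( n + n + n )

( n + ( n ) ): 1 tree
( n + n + n ): 2 trees
( n + n ) + n: 1 tree
( ( ( n ) ) ): 1 tree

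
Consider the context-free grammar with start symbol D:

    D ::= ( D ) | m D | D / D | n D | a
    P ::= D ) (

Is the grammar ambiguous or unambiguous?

Ambiguous

Witness: m a / a

Derivation 1: D ⇒ m D ⇒ m D / D ⇒ m a / D ⇒ m a / a
Derivation 2: D ⇒ D / D ⇒ m D / D ⇒ m a / D ⇒ m a / a

Two distinct leftmost derivations for the same string.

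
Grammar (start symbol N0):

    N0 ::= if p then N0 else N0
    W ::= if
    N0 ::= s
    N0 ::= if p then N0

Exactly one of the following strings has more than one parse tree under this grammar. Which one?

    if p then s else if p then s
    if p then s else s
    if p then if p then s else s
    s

if p then s else if p then s: 1 tree
if p then s else s: 1 tree
if p then if p then s else s: 2 trees
s: 1 tree

if p then if p then s else s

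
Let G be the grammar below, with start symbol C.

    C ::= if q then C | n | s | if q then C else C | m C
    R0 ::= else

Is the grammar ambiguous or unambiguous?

Ambiguous

Witness: if q then if q then n else n

Derivation 1: C ⇒ if q then C ⇒ if q then if q then C else C ⇒ if q then if q then n else C ⇒ if q then if q then n else n
Derivation 2: C ⇒ if q then C else C ⇒ if q then if q then C else C ⇒ if q then if q then n else C ⇒ if q then if q then n else n

Two distinct leftmost derivations for the same string.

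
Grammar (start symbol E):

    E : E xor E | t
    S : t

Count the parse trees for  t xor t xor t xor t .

5

Parse trees for t xor t xor t xor t:
  [E [E t] xor [E [E t] xor [E [E t] xor [E t]]]]
  [E [E t] xor [E [E [E t] xor [E t]] xor [E t]]]
  [E [E [E t] xor [E t]] xor [E [E t] xor [E t]]]
  [E [E [E t] xor [E [E t] xor [E t]]] xor [E t]]
  [E [E [E [E t] xor [E t]] xor [E t]] xor [E t]]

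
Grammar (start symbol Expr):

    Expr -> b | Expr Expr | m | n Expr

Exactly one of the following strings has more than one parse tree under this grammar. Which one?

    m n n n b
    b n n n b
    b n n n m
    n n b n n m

m n n n b: 1 tree
b n n n b: 1 tree
b n n n m: 1 tree
n n b n n m: 3 trees

n n b n n m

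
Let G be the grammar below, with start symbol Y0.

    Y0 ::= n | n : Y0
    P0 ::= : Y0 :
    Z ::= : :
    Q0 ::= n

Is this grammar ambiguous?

Unambiguous

(P0, Z, Q0 are unreachable from Y0, so their rules don't affect L(Y0).) The reachable grammar is A → atom sep A | atom. Each atom is followed by either the separator (recurse) or end-of-string (stop) — no choice point.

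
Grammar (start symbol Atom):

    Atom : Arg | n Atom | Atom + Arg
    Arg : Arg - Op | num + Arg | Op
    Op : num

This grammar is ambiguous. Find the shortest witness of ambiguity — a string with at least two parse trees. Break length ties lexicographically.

num + num

length 1: no string has ≥2 trees
length 2: no string has ≥2 trees
length 3: num + num has 2 parse trees

Two derivations of num + num:
  Atom ⇒ Arg ⇒ num + Arg ⇒ num + Op ⇒ num + num
  Atom ⇒ Atom + Arg ⇒ Arg + Arg ⇒ Op + Arg ⇒ num + Arg ⇒ num + Op ⇒ num + num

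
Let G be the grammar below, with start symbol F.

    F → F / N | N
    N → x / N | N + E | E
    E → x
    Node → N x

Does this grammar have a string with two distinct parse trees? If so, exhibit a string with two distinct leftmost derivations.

Ambiguous

Witness: x / x

Derivation 1: F ⇒ F / N ⇒ N / N ⇒ E / N ⇒ x / N ⇒ x / E ⇒ x / x
Derivation 2: F ⇒ N ⇒ x / N ⇒ x / E ⇒ x / x

Two distinct leftmost derivations for the same string.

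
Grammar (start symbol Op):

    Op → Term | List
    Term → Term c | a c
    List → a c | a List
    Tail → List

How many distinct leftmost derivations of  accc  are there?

1

Parse trees for accc:
  [Op [Term [Term [Term a c] c] c]]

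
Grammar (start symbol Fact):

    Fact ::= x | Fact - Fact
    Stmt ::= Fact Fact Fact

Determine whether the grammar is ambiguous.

Ambiguous

Witness: x - x - x

Derivation 1: Fact ⇒ Fact - Fact ⇒ x - Fact ⇒ x - Fact - Fact ⇒ x - x - Fact ⇒ x - x - x
Derivation 2: Fact ⇒ Fact - Fact ⇒ Fact - Fact - Fact ⇒ x - Fact - Fact ⇒ x - x - Fact ⇒ x - x - x

Two distinct leftmost derivations for the same string.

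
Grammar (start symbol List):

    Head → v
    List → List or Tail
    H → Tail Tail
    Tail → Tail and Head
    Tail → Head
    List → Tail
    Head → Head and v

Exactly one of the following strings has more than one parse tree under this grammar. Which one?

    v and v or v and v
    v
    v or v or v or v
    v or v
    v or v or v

v and v or v and v: 4 trees
v: 1 tree
v or v or v or v: 1 tree
v or v: 1 tree
v or v or v: 1 tree

v and v or v and v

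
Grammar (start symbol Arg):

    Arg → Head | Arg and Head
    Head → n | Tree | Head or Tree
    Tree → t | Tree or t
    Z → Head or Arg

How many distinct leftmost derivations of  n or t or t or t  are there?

4

Parse trees for n or t or t or t:
  [Arg [Head [Head n] or [Tree [Tree [Tree t] or t] or t]]]
  [Arg [Head [Head [Head n] or [Tree t]] or [Tree [Tree t] or t]]]
  [Arg [Head [Head [Head n] or [Tree [Tree t] or t]] or [Tree t]]]
  [Arg [Head [Head [Head [Head n] or [Tree t]] or [Tree t]] or [Tree t]]]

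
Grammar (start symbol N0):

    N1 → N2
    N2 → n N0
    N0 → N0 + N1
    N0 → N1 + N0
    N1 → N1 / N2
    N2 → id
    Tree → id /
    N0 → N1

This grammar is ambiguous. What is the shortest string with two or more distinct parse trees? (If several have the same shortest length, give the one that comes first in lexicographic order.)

length 1: no string has ≥2 trees
length 2: no string has ≥2 trees
length 3: id + id has 2 parse trees

Two derivations of id + id:
  N0 ⇒ N0 + N1 ⇒ N1 + N1 ⇒ N2 + N1 ⇒ id + N1 ⇒ id + N2 ⇒ id + id
  N0 ⇒ N1 + N0 ⇒ N2 + N0 ⇒ id + N0 ⇒ id + N1 ⇒ id + N2 ⇒ id + id

id + id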